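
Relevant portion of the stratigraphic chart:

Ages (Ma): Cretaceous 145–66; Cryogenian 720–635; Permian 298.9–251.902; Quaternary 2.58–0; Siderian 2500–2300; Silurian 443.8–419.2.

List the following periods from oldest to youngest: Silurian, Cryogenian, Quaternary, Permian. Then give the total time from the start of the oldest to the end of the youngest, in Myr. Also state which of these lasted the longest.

Cryogenian, Silurian, Permian, Quaternary; total span 720 Myr; longest is Cryogenian

Start ages (Ma): Cryogenian 720, Silurian 443.8, Permian 298.9, Quaternary 2.58.
Ordered oldest to youngest: Cryogenian, Silurian, Permian, Quaternary.
Span = 720 − 0 = 720 Myr.
Durations: Quaternary 2.58, Silurian 24.6, Cryogenian 85, Permian 46.998 → longest is Cryogenian (85 Myr).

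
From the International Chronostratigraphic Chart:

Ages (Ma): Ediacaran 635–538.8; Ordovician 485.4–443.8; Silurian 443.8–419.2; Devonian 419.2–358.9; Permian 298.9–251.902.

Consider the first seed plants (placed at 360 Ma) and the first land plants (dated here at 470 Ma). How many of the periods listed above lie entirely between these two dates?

1

The older date is 470 Ma and the younger is 360 Ma.
Periods with start < 470 and end > 360 Ma: Silurian (443.8–419.2).
That is 1 complete period.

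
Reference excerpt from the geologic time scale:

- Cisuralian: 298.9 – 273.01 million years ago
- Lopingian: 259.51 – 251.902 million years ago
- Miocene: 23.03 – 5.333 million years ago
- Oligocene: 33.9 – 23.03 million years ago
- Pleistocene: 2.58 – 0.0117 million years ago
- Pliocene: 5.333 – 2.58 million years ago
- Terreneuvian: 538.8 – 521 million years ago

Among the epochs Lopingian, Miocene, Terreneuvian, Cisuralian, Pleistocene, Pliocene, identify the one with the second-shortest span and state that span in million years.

Pliocene, 2.753 million years

Durations: Lopingian 7.608; Miocene 17.697; Terreneuvian 17.8; Cisuralian 25.89; Pleistocene 2.5683; Pliocene 2.753 Myr.
Sorted shortest-first: Pleistocene (2.5683), Pliocene (2.753), Lopingian (7.608), Miocene (17.697), Terreneuvian (17.8), Cisuralian (25.89).
The second shortest is Pliocene at 2.753 Myr.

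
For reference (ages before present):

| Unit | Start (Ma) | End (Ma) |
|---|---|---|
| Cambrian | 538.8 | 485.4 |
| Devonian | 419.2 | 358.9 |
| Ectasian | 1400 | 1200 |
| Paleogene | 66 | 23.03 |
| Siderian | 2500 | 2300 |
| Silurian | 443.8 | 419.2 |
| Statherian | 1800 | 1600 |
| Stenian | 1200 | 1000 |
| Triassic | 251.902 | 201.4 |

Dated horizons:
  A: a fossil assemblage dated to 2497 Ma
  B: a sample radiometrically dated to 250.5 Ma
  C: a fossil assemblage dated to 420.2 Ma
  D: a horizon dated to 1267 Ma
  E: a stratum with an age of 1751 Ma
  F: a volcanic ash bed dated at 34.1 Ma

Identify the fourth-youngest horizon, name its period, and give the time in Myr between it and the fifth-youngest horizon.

Smaller Ma means younger, so youngest first: F 34.1 < B 250.5 < C 420.2 < D 1267 < E 1751 < A 2497.
Counting 4 along gives D (1267 Ma); the excerpt puts that inside the Ectasian, 1400–1200 Ma.
Next in line is E (1751 Ma), and 1751 − 1267 = 484 Myr.

D, in the Ectasian; 484 million years to E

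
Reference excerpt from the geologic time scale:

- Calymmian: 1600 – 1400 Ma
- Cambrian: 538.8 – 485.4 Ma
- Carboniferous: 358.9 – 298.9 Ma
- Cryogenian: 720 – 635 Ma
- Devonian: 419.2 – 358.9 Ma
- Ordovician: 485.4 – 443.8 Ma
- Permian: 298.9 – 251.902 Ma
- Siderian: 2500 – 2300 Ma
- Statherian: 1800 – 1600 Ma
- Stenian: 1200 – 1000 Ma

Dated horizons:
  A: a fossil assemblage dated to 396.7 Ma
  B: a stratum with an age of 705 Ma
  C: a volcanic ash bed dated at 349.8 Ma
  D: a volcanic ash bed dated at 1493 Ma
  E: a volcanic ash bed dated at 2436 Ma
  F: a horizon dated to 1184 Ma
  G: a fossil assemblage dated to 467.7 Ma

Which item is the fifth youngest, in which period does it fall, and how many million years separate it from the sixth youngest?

Sorted youngest-first by Ma: C (349.8), A (396.7), G (467.7), B (705), F (1184), D (1493), E (2436).
The fifth youngest is F at 1184 Ma, which lies in 1200–1000 Ma: the Stenian.
The sixth youngest is D at 1493 Ma; separation = |1184 − 1493| = 309 Myr.

F, in the Stenian; 309 million years to D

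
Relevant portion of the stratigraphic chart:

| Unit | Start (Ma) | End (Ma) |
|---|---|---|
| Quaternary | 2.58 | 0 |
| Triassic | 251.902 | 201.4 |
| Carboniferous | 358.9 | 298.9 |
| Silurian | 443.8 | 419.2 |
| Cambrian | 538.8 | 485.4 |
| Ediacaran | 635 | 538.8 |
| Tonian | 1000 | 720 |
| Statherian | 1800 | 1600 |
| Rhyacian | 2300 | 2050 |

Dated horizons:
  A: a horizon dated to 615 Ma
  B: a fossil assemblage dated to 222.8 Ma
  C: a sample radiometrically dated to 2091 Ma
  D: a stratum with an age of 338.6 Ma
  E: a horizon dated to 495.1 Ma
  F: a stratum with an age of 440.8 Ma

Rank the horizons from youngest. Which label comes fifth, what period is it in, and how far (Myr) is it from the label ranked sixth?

A, in the Ediacaran; 1476 million years to C

Sorted youngest-first by Ma: B (222.8), D (338.6), F (440.8), E (495.1), A (615), C (2091).
The fifth youngest is A at 615 Ma, which lies in 635–538.8 Ma: the Ediacaran.
The sixth youngest is C at 2091 Ma; separation = |615 − 2091| = 1476 Myr.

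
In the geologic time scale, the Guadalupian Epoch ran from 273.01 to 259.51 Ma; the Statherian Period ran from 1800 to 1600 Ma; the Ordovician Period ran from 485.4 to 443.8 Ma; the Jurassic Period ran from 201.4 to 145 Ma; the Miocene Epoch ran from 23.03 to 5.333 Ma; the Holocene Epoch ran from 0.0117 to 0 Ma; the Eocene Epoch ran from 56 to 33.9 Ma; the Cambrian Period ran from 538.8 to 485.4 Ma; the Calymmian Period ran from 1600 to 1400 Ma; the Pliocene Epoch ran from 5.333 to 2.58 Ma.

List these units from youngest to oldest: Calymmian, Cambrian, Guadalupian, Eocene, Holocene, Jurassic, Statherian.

Read off each span (Ma): Calymmian 1600–1400; Cambrian 538.8–485.4; Guadalupian 273.01–259.51; Eocene 56–33.9; Holocene 0.0117–0; Jurassic 201.4–145; Statherian 1800–1600.
Larger Ma is older, so oldest→youngest is Statherian, Calymmian, Cambrian, Guadalupian, Jurassic, Eocene, Holocene; reverse it for youngest→oldest.

Holocene, Eocene, Jurassic, Guadalupian, Cambrian, Calymmian, Statherian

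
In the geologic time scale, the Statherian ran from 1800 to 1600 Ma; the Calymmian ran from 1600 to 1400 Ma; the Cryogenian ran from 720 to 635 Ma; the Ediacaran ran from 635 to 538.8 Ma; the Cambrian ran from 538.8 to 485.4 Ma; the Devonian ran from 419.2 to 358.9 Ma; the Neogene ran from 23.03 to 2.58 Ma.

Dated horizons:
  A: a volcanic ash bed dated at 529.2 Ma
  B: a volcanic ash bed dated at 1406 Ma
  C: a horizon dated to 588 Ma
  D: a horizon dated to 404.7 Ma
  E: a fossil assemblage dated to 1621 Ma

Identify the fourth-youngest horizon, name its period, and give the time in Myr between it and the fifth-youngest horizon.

B, in the Calymmian; 215 million years to E

Smaller Ma means younger, so youngest first: D 404.7 < A 529.2 < C 588 < B 1406 < E 1621.
Counting 4 along gives B (1406 Ma); the excerpt puts that inside the Calymmian, 1600–1400 Ma.
Next in line is E (1621 Ma), and 1621 − 1406 = 215 Myr.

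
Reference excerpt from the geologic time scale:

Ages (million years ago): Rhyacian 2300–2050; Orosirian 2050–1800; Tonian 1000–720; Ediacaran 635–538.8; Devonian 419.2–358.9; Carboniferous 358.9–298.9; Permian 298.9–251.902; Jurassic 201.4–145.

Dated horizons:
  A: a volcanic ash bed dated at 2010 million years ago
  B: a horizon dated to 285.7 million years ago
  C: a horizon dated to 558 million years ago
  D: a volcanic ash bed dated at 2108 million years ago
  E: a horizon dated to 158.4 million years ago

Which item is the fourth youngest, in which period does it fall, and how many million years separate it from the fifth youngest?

Sorted youngest-first by Ma: E (158.4), B (285.7), C (558), A (2010), D (2108).
The fourth youngest is A at 2010 Ma, which lies in 2050–1800 Ma: the Orosirian.
The fifth youngest is D at 2108 Ma; separation = |2010 − 2108| = 98 Myr.

A, in the Orosirian; 98 million years to D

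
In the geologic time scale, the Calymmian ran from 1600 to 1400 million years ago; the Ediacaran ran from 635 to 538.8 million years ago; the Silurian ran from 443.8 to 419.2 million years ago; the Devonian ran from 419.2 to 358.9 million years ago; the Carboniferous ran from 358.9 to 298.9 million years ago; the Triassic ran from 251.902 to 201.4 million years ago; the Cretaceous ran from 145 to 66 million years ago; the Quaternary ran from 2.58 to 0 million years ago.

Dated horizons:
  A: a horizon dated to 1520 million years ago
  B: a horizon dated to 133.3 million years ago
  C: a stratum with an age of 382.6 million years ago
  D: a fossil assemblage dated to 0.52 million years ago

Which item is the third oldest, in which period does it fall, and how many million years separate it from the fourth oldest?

Larger Ma means older, so oldest first: A 1520 > C 382.6 > B 133.3 > D 0.52.
Counting 3 along gives B (133.3 Ma); the excerpt puts that inside the Cretaceous, 145–66 Ma.
Next in line is D (0.52 Ma), and 133.3 − 0.52 = 132.78 Myr.

B, in the Cretaceous; 132.78 million years to D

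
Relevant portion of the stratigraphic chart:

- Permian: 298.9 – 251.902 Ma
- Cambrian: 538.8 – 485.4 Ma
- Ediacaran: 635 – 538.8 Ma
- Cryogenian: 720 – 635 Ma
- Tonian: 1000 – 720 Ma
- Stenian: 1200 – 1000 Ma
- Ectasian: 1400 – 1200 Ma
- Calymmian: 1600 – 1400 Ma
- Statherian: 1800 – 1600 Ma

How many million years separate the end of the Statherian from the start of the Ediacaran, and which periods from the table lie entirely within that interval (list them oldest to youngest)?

965 million years; Calymmian, Ectasian, Stenian, Tonian, Cryogenian

The Statherian closes at 1600 Ma and the Ediacaran opens at 635 Ma, so the interval is 1600 − 635 = 965 Myr.
A period fits inside if it starts at or after 1600 Ma and ends at or before 635 Ma; oldest first that gives Calymmian, Ectasian, Stenian, Tonian, Cryogenian.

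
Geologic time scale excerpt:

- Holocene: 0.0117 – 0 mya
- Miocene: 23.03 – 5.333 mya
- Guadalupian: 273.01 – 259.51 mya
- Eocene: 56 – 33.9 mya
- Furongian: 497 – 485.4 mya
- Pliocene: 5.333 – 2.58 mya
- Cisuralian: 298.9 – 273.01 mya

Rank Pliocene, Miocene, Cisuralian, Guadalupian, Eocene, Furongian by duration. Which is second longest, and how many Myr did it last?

Eocene, 22.1 million years

Start − end for each: Pliocene 5.333 − 2.58 = 2.753; Miocene 23.03 − 5.333 = 17.697; Cisuralian 298.9 − 273.01 = 25.89; Guadalupian 273.01 − 259.51 = 13.5; Eocene 56 − 33.9 = 22.1; Furongian 497 − 485.4 = 11.6.
Ranking these from longest: Cisuralian > Eocene > Miocene > Guadalupian > Furongian > Pliocene.
Position 2 in that ranking is Eocene, which lasted 22.1 Myr.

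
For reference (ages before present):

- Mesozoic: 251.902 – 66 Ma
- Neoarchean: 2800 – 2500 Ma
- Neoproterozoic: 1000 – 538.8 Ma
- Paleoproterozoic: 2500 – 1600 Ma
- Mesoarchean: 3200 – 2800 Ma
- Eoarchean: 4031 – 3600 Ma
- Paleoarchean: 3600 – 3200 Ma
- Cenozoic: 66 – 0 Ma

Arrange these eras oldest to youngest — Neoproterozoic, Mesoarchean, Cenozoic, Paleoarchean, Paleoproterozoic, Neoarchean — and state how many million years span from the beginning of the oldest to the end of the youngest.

Start ages (Ma): Paleoarchean 3600, Mesoarchean 3200, Neoarchean 2800, Paleoproterozoic 2500, Neoproterozoic 1000, Cenozoic 66.
Ordered oldest to youngest: Paleoarchean, Mesoarchean, Neoarchean, Paleoproterozoic, Neoproterozoic, Cenozoic.
Span = 3600 − 0 = 3600 Myr.

Paleoarchean → Mesoarchean → Neoarchean → Paleoproterozoic → Neoproterozoic → Cenozoic; total span 3600 Myr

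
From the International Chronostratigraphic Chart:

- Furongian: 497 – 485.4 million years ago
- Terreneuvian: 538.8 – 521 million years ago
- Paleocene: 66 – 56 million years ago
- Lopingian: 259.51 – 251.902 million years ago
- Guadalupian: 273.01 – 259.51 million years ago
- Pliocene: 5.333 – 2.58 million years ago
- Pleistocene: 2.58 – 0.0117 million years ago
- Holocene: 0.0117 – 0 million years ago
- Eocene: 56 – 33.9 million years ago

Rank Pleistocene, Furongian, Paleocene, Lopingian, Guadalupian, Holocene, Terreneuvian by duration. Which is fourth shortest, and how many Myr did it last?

Paleocene, 10 million years

Start − end for each: Pleistocene 2.58 − 0.0117 = 2.5683; Furongian 497 − 485.4 = 11.6; Paleocene 66 − 56 = 10; Lopingian 259.51 − 251.902 = 7.608; Guadalupian 273.01 − 259.51 = 13.5; Holocene 0.0117 − 0 = 0.0117; Terreneuvian 538.8 − 521 = 17.8.
Ranking these from shortest: Holocene < Pleistocene < Lopingian < Paleocene < Furongian < Guadalupian < Terreneuvian.
Position 4 in that ranking is Paleocene, which lasted 10 Myr.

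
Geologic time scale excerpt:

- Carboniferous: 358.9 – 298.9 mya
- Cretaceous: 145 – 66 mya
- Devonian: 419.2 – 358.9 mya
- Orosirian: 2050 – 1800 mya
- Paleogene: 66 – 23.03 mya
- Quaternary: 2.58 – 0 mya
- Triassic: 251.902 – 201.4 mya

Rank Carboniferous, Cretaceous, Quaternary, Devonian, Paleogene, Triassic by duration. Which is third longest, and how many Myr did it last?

Start − end for each: Carboniferous 358.9 − 298.9 = 60; Cretaceous 145 − 66 = 79; Quaternary 2.58 − 0 = 2.58; Devonian 419.2 − 358.9 = 60.3; Paleogene 66 − 23.03 = 42.97; Triassic 251.902 − 201.4 = 50.502.
Ranking these from longest: Cretaceous > Devonian > Carboniferous > Triassic > Paleogene > Quaternary.
Position 3 in that ranking is Carboniferous, which lasted 60 Myr.

Carboniferous, 60 million years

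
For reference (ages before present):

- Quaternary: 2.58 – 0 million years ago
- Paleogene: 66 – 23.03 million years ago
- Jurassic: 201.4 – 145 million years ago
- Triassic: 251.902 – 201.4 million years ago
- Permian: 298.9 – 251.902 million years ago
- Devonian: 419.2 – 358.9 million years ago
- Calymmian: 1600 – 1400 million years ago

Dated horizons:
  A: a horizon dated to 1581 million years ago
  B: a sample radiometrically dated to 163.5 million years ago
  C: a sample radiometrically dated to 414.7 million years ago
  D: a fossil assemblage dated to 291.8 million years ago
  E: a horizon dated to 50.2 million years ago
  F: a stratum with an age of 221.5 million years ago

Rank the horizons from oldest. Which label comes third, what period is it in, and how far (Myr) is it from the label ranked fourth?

D, in the Permian; 70.3 million years to F

Larger Ma means older, so oldest first: A 1581 > C 414.7 > D 291.8 > F 221.5 > B 163.5 > E 50.2.
Counting 3 along gives D (291.8 Ma); the excerpt puts that inside the Permian, 298.9–251.902 Ma.
Next in line is F (221.5 Ma), and 291.8 − 221.5 = 70.3 Myr.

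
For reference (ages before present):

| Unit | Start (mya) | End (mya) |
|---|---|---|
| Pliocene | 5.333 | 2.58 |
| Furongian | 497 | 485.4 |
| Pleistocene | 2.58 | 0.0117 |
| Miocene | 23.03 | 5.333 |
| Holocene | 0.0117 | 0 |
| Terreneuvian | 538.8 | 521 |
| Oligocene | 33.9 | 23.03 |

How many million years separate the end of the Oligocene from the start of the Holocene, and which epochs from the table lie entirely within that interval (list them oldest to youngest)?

23.0183 million years; Miocene, Pliocene, Pleistocene

End of Oligocene = 23.03 Ma; start of Holocene = 0.0117 Ma.
Gap = 23.03 − 0.0117 = 23.0183 Myr.
Epochs wholly inside 23.03–0.0117 Ma: Miocene (23.03–5.333), Pliocene (5.333–2.58), Pleistocene (2.58–0.0117).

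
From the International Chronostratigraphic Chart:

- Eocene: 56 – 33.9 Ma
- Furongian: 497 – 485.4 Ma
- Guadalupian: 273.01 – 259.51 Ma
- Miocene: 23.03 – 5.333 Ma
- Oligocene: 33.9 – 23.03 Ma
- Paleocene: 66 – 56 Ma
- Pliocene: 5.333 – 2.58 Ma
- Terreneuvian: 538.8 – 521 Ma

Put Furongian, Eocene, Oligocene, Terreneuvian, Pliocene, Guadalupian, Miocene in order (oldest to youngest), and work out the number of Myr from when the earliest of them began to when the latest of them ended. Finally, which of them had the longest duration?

From the excerpt: Furongian 497–485.4; Eocene 56–33.9; Oligocene 33.9–23.03; Terreneuvian 538.8–521; Pliocene 5.333–2.58; Guadalupian 273.01–259.51; Miocene 23.03–5.333 (Ma).
Larger Ma is earlier, so the oldest is Terreneuvian and the youngest is Pliocene; oldest to youngest: Terreneuvian, Furongian, Guadalupian, Eocene, Oligocene, Miocene, Pliocene.
Oldest start 538.8 minus youngest end 2.58 gives 536.22 Myr overall.
Individual lengths (start − end): Guadalupian 13.5; Oligocene 10.87; Furongian 11.6; Eocene 22.1; Terreneuvian 17.8; Pliocene 2.753; Miocene 17.697. The largest is Eocene at 22.1 Myr.

Terreneuvian, Furongian, Guadalupian, Eocene, Oligocene, Miocene, Pliocene; total span 536.22 Myr; longest is Eocene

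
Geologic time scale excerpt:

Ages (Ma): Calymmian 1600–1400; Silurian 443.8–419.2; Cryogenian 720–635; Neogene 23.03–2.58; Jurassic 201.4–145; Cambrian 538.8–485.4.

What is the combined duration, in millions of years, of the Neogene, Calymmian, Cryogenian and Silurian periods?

Each duration: Neogene = 20.45; Calymmian = 200; Cryogenian = 85; Silurian = 24.6.
Sum: 20.45 + 200 + 85 + 24.6 = 330.05 Myr.

330.05 million years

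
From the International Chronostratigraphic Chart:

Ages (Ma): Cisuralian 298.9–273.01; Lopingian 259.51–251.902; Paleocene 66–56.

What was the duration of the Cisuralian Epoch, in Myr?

298.9 − 273.01 = 25.89 million years.

25.89 million years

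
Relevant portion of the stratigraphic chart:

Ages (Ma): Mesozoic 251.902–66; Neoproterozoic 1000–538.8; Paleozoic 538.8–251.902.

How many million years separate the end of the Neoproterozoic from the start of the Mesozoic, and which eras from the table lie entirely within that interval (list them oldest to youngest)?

The Neoproterozoic closes at 538.8 Ma and the Mesozoic opens at 251.902 Ma, so the interval is 538.8 − 251.902 = 286.898 Myr.
An era fits inside if it starts at or after 538.8 Ma and ends at or before 251.902 Ma; oldest first that gives Paleozoic.

286.898 million years; Paleozoic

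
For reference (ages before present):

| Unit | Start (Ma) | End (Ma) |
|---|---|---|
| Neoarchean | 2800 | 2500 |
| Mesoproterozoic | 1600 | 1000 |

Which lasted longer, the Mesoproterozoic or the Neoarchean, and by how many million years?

Mesoproterozoic: 1600 − 1000 = 600 Myr.
Neoarchean: 2800 − 2500 = 300 Myr.
Difference: 600 − 300 = 300 Myr, so the Mesoproterozoic was longer.

Mesoproterozoic, by 300 million years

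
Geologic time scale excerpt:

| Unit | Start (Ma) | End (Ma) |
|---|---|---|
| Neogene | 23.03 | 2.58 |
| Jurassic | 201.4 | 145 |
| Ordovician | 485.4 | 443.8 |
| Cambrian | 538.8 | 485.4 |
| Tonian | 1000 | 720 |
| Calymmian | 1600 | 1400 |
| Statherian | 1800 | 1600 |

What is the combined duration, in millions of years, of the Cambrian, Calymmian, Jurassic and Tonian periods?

589.8 million years

Each duration: Cambrian = 53.4; Calymmian = 200; Jurassic = 56.4; Tonian = 280.
Sum: 53.4 + 200 + 56.4 + 280 = 589.8 Myr.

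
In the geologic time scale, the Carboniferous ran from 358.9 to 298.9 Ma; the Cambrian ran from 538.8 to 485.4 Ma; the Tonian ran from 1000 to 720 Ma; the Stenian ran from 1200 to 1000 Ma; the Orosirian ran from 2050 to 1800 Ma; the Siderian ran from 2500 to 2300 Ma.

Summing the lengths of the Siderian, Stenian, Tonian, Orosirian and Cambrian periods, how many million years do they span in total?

Each duration: Siderian = 200; Stenian = 200; Tonian = 280; Orosirian = 250; Cambrian = 53.4.
Sum: 200 + 200 + 280 + 250 + 53.4 = 983.4 Myr.

983.4 million years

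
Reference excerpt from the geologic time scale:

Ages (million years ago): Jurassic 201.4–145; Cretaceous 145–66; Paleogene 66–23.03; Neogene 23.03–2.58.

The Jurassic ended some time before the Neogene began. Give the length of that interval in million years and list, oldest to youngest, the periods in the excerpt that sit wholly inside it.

The Jurassic closes at 145 Ma and the Neogene opens at 23.03 Ma, so the interval is 145 − 23.03 = 121.97 Myr.
A period fits inside if it starts at or after 145 Ma and ends at or before 23.03 Ma; oldest first that gives Cretaceous, Paleogene.

121.97 million years; Cretaceous, Paleogene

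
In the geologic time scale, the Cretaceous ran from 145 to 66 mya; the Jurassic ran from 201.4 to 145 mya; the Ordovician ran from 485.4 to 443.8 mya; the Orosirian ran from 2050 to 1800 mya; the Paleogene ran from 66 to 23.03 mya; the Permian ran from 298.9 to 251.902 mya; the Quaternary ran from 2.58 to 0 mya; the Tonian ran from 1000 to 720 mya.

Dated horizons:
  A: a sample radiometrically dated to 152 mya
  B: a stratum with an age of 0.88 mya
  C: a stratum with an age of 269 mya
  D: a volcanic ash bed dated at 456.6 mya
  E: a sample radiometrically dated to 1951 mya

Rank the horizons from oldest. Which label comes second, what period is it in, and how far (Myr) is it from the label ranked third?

Sorted oldest-first by Ma: E (1951), D (456.6), C (269), A (152), B (0.88).
The second oldest is D at 456.6 Ma, which lies in 485.4–443.8 Ma: the Ordovician.
The third oldest is C at 269 Ma; separation = |456.6 − 269| = 187.6 Myr.

D, in the Ordovician; 187.6 million years to C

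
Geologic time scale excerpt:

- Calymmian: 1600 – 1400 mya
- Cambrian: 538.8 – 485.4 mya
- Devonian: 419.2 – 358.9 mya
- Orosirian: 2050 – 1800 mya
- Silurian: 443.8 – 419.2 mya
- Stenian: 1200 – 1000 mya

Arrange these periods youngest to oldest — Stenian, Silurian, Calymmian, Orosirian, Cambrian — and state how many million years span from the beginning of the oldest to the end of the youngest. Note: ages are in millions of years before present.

Start ages (Ma): Orosirian 2050, Calymmian 1600, Stenian 1200, Cambrian 538.8, Silurian 443.8.
Ordered youngest to oldest: Silurian, Cambrian, Stenian, Calymmian, Orosirian.
Span = 2050 − 419.2 = 1630.8 Myr.

Silurian → Cambrian → Stenian → Calymmian → Orosirian; total span 1630.8 Myr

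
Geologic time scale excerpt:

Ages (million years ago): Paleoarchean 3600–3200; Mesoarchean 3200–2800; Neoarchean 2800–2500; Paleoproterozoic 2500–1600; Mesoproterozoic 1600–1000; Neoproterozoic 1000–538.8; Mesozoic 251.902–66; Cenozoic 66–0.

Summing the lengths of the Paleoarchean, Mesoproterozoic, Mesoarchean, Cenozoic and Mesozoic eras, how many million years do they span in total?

1651.902 million years

Duration is start − end for each: (3600 − 3200) + (1600 − 1000) + (3200 − 2800) + (66 − 0) + (251.902 − 66).
That is 400 + 600 + 400 + 66 + 185.902, which totals 1651.902 million years.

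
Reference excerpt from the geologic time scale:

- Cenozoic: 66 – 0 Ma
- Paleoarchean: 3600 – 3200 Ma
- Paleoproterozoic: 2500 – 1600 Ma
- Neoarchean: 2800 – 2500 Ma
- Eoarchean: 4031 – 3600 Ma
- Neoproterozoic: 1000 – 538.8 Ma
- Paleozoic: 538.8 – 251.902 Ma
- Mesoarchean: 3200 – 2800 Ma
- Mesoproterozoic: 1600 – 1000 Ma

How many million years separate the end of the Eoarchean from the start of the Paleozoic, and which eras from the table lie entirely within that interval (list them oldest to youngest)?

3061.2 million years; Paleoarchean, Mesoarchean, Neoarchean, Paleoproterozoic, Mesoproterozoic, Neoproterozoic

The Eoarchean closes at 3600 Ma and the Paleozoic opens at 538.8 Ma, so the interval is 3600 − 538.8 = 3061.2 Myr.
An era fits inside if it starts at or after 3600 Ma and ends at or before 538.8 Ma; oldest first that gives Paleoarchean, Mesoarchean, Neoarchean, Paleoproterozoic, Mesoproterozoic, Neoproterozoic.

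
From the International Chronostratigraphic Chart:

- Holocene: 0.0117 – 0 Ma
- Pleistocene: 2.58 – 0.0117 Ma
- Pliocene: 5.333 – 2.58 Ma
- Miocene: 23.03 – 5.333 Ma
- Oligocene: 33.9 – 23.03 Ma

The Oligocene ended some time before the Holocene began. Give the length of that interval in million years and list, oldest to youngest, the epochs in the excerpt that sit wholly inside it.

23.0183 million years; Miocene, Pliocene, Pleistocene

End of Oligocene = 23.03 Ma; start of Holocene = 0.0117 Ma.
Gap = 23.03 − 0.0117 = 23.0183 Myr.
Epochs wholly inside 23.03–0.0117 Ma: Miocene (23.03–5.333), Pliocene (5.333–2.58), Pleistocene (2.58–0.0117).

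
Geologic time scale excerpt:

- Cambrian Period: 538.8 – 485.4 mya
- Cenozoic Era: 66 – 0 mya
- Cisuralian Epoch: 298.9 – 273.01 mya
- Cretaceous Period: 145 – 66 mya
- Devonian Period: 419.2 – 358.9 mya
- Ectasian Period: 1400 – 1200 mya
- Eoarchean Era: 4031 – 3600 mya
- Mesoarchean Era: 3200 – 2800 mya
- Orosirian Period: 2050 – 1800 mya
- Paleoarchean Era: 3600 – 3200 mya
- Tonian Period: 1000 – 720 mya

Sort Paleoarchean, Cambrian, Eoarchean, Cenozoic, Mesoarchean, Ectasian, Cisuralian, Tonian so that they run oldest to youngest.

Read off each span (Ma): Paleoarchean 3600–3200; Cambrian 538.8–485.4; Eoarchean 4031–3600; Cenozoic 66–0; Mesoarchean 3200–2800; Ectasian 1400–1200; Cisuralian 298.9–273.01; Tonian 1000–720.
Larger Ma is older, so oldest→youngest is Eoarchean, Paleoarchean, Mesoarchean, Ectasian, Tonian, Cambrian, Cisuralian, Cenozoic.

Eoarchean, then Paleoarchean, then Mesoarchean, then Ectasian, then Tonian, then Cambrian, then Cisuralian, then Cenozoic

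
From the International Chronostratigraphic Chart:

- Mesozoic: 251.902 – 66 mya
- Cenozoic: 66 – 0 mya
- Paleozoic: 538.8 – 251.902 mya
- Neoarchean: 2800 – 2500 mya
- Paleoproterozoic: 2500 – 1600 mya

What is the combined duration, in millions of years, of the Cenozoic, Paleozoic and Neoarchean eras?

652.898 million years

Duration is start − end for each: (66 − 0) + (538.8 − 251.902) + (2800 − 2500).
That is 66 + 286.898 + 300, which totals 652.898 million years.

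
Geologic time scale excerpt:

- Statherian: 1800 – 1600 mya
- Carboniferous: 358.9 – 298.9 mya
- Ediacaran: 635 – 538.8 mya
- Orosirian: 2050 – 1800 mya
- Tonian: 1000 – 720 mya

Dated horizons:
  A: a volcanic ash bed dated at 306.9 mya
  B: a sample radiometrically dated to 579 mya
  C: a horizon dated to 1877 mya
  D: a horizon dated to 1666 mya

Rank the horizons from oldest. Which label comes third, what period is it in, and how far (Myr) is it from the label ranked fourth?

B, in the Ediacaran; 272.1 million years to A

Sorted oldest-first by Ma: C (1877), D (1666), B (579), A (306.9).
The third oldest is B at 579 Ma, which lies in 635–538.8 Ma: the Ediacaran.
The fourth oldest is A at 306.9 Ma; separation = |579 − 306.9| = 272.1 Myr.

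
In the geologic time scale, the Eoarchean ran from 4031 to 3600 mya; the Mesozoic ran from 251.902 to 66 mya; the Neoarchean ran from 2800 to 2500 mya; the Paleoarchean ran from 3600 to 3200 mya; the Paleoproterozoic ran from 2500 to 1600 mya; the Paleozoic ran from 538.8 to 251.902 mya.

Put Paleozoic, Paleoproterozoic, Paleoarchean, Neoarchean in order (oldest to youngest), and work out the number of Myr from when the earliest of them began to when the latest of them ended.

Paleoarchean, Neoarchean, Paleoproterozoic, Paleozoic; total span 3348.098 Myr

Start ages (Ma): Paleoarchean 3600, Neoarchean 2800, Paleoproterozoic 2500, Paleozoic 538.8.
Ordered oldest to youngest: Paleoarchean, Neoarchean, Paleoproterozoic, Paleozoic.
Span = 3600 − 251.902 = 3348.098 Myr.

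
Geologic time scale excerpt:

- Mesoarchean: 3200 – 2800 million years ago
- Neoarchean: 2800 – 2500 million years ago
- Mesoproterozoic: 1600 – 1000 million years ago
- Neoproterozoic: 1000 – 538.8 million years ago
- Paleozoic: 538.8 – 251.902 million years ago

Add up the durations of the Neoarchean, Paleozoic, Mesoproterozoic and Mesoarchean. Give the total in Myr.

Duration is start − end for each: (2800 − 2500) + (538.8 − 251.902) + (1600 − 1000) + (3200 − 2800).
That is 300 + 286.898 + 600 + 400, which totals 1586.898 million years.

1586.898 million years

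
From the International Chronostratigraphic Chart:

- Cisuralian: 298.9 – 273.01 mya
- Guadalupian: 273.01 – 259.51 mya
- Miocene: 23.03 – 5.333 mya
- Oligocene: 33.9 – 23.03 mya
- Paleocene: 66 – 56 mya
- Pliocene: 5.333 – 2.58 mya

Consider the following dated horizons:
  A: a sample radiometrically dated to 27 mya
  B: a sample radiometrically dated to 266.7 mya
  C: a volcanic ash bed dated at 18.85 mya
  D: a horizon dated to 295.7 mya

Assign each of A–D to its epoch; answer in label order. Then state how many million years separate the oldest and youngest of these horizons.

A — Oligocene; B — Guadalupian; C — Miocene; D — Cisuralian; span 276.85 million years

Match each age against the start–end ranges in the excerpt: A = 27 Ma → Oligocene (33.9–23.03); B = 266.7 Ma → Guadalupian (273.01–259.51); C = 18.85 Ma → Miocene (23.03–5.333); D = 295.7 Ma → Cisuralian (298.9–273.01).
The largest age is 295.7 Ma and the smallest is 18.85 Ma; their difference is 276.85 Myr.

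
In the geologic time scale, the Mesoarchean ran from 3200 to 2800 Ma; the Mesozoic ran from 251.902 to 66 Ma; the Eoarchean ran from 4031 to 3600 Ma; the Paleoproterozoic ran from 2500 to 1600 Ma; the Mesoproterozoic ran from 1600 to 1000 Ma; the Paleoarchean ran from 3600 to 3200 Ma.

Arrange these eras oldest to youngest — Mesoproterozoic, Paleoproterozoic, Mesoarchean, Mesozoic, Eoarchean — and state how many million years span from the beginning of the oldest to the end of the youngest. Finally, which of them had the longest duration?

From the excerpt: Mesoproterozoic 1600–1000; Paleoproterozoic 2500–1600; Mesoarchean 3200–2800; Mesozoic 251.902–66; Eoarchean 4031–3600 (Ma).
Larger Ma is earlier, so the oldest is Eoarchean and the youngest is Mesozoic; oldest to youngest: Eoarchean, Mesoarchean, Paleoproterozoic, Mesoproterozoic, Mesozoic.
Oldest start 4031 minus youngest end 66 gives 3965 Myr overall.
Individual lengths (start − end): Eoarchean 431; Mesoarchean 400; Paleoproterozoic 900; Mesozoic 185.902; Mesoproterozoic 600. The largest is Paleoproterozoic at 900 Myr.

Eoarchean, Mesoarchean, Paleoproterozoic, Mesoproterozoic, Mesozoic; total span 3965 Myr; longest is Paleoproterozoic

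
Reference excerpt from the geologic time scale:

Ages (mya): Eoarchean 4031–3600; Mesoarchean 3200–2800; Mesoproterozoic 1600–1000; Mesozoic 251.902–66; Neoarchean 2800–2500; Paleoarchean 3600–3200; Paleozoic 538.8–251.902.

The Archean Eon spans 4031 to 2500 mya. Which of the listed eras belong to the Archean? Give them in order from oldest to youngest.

Eras with both bounds inside 4031–2500 Ma: Eoarchean (4031–3600), Paleoarchean (3600–3200), Mesoarchean (3200–2800), Neoarchean (2800–2500).

Eoarchean, Paleoarchean, Mesoarchean, Neoarchean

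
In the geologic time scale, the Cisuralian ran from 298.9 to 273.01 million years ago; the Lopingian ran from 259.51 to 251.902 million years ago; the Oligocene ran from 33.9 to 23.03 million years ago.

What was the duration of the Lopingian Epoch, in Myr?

7.608 million years

259.51 − 251.902 = 7.608 million years.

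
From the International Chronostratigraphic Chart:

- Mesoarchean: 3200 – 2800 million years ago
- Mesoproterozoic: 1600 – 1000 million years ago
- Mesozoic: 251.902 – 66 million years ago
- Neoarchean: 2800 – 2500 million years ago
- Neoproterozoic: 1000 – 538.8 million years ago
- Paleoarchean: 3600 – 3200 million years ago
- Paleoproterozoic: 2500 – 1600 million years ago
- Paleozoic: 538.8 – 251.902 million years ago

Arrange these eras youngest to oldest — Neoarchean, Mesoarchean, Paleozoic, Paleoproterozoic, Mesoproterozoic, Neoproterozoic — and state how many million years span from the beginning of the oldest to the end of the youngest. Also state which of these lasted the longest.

Paleozoic → Neoproterozoic → Mesoproterozoic → Paleoproterozoic → Neoarchean → Mesoarchean; total span 2948.098 Myr; longest is Paleoproterozoic

Start ages (Ma): Mesoarchean 3200, Neoarchean 2800, Paleoproterozoic 2500, Mesoproterozoic 1600, Neoproterozoic 1000, Paleozoic 538.8.
Ordered youngest to oldest: Paleozoic, Neoproterozoic, Mesoproterozoic, Paleoproterozoic, Neoarchean, Mesoarchean.
Span = 3200 − 251.902 = 2948.098 Myr.
Durations: Paleoproterozoic 900, Mesoarchean 400, Neoarchean 300, Mesoproterozoic 600, Neoproterozoic 461.2, Paleozoic 286.898 → longest is Paleoproterozoic (900 Myr).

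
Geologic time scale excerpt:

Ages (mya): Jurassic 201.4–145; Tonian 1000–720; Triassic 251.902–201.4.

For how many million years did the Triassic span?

251.902 − 201.4 = 50.502 million years.

50.502 million years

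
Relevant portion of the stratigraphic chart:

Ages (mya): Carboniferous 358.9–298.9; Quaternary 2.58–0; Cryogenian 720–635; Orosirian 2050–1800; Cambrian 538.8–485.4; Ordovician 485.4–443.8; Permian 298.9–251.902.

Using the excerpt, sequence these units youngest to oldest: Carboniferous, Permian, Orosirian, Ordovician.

Permian, then Carboniferous, then Ordovician, then Orosirian

The oldest of these is Orosirian (starts 2050 Ma) and the youngest is Permian (ends 251.902 Ma).
In between, by decreasing start age: Ordovician (485.4), Carboniferous (358.9).
Listing youngest first means reversing that sequence.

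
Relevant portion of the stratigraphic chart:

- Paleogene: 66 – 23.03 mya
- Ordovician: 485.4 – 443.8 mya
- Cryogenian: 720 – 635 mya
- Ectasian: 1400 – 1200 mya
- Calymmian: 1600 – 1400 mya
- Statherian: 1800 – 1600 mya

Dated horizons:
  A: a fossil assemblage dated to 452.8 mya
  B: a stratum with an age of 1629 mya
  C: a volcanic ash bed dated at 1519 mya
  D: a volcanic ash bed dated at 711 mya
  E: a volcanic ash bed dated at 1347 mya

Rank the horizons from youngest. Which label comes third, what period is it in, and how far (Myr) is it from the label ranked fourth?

Smaller Ma means younger, so youngest first: A 452.8 < D 711 < E 1347 < C 1519 < B 1629.
Counting 3 along gives E (1347 Ma); the excerpt puts that inside the Ectasian, 1400–1200 Ma.
Next in line is C (1519 Ma), and 1519 − 1347 = 172 Myr.

E, in the Ectasian; 172 million years to C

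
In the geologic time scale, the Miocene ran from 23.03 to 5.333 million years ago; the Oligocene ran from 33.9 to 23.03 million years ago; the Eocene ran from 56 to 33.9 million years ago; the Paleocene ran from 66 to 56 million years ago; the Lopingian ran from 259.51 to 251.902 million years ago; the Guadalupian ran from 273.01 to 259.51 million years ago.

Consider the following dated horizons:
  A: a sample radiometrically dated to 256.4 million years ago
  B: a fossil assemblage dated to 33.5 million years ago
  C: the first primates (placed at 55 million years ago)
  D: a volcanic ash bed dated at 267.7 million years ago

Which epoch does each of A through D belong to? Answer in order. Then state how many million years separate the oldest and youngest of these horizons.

Match each age against the start–end ranges in the excerpt: A = 256.4 Ma → Lopingian (259.51–251.902); B = 33.5 Ma → Oligocene (33.9–23.03); C = 55 Ma → Eocene (56–33.9); D = 267.7 Ma → Guadalupian (273.01–259.51).
The largest age is 267.7 Ma and the smallest is 33.5 Ma; their difference is 234.2 Myr.

A — Lopingian; B — Oligocene; C — Eocene; D — Guadalupian; span 234.2 million years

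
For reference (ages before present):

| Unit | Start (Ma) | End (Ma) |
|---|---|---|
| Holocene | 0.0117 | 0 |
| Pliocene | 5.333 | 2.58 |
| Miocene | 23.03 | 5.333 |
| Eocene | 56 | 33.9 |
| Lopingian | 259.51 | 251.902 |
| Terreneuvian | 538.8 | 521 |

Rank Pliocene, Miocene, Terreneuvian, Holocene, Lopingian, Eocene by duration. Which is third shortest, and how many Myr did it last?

Lopingian, 7.608 million years

Start − end for each: Pliocene 5.333 − 2.58 = 2.753; Miocene 23.03 − 5.333 = 17.697; Terreneuvian 538.8 − 521 = 17.8; Holocene 0.0117 − 0 = 0.0117; Lopingian 259.51 − 251.902 = 7.608; Eocene 56 − 33.9 = 22.1.
Ranking these from shortest: Holocene < Pliocene < Lopingian < Miocene < Terreneuvian < Eocene.
Position 3 in that ranking is Lopingian, which lasted 7.608 Myr.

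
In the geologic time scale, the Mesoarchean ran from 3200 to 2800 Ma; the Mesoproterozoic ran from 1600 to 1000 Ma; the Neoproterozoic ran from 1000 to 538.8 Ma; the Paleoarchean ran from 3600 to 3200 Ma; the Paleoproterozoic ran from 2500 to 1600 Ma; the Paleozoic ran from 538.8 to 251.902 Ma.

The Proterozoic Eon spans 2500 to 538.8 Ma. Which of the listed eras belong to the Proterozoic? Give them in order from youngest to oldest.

Eras with both bounds inside 2500–538.8 Ma: Neoproterozoic (1000–538.8), Mesoproterozoic (1600–1000), Paleoproterozoic (2500–1600).

Neoproterozoic, Mesoproterozoic, Paleoproterozoic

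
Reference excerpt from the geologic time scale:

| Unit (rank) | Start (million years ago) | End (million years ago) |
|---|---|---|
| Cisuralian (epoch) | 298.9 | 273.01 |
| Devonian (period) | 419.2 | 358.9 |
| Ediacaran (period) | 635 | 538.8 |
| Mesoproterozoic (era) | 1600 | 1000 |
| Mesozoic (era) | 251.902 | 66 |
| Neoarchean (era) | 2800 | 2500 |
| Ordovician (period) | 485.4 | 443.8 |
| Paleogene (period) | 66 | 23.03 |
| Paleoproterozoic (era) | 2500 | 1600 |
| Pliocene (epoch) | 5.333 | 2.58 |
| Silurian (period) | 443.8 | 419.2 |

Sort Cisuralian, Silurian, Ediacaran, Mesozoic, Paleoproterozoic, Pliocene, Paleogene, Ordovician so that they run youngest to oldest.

Pliocene → Paleogene → Mesozoic → Cisuralian → Silurian → Ordovician → Ediacaran → Paleoproterozoic

Sorting by start age (ascending Ma, since larger Ma = older): Pliocene began 5.333, Paleogene began 66, Mesozoic began 251.902, Cisuralian began 298.9, Silurian began 443.8, Ordovician began 485.4, Ediacaran began 635, Paleoproterozoic began 2500.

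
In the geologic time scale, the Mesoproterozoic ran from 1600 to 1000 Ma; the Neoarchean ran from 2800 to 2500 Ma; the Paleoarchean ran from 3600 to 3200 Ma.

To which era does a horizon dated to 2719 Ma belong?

2719 Ma lies between 2800 and 2500 Ma, so it falls in the Neoarchean.

Neoarchean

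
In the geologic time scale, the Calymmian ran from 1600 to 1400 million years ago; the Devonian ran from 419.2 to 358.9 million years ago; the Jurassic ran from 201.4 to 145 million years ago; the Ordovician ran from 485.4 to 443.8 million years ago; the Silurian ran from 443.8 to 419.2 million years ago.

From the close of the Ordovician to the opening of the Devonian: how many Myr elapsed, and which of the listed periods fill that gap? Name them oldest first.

The Ordovician closes at 443.8 Ma and the Devonian opens at 419.2 Ma, so the interval is 443.8 − 419.2 = 24.6 Myr.
A period fits inside if it starts at or after 443.8 Ma and ends at or before 419.2 Ma; oldest first that gives Silurian.

24.6 million years; Silurian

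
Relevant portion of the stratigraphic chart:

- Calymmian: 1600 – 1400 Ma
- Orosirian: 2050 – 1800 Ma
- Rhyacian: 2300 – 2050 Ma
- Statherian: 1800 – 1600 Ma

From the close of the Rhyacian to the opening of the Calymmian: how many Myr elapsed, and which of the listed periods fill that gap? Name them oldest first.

450 million years; Orosirian, Statherian

End of Rhyacian = 2050 Ma; start of Calymmian = 1600 Ma.
Gap = 2050 − 1600 = 450 Myr.
Periods wholly inside 2050–1600 Ma: Orosirian (2050–1800), Statherian (1800–1600).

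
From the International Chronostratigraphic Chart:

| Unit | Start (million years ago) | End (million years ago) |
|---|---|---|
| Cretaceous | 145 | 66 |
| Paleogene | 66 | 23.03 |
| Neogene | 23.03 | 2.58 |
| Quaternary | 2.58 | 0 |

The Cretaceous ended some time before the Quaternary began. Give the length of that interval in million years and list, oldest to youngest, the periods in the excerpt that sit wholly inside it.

63.42 million years; Paleogene, Neogene

End of Cretaceous = 66 Ma; start of Quaternary = 2.58 Ma.
Gap = 66 − 2.58 = 63.42 Myr.
Periods wholly inside 66–2.58 Ma: Paleogene (66–23.03), Neogene (23.03–2.58).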